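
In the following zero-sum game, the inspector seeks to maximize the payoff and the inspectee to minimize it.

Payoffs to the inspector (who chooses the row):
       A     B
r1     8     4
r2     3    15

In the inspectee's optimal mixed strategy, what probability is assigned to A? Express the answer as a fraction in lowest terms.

11/16

Row minima are 4 and 3, so the inspector's maximin is 4; column maxima are 8 and 15, so the inspectee's minimax is 8. These differ, so the equilibrium is in mixed strategies.
Let the inspectee play A with probability q. The inspector is indifferent when 8q + 4(1−q) = 3q + 15(1−q), giving q = 11/16.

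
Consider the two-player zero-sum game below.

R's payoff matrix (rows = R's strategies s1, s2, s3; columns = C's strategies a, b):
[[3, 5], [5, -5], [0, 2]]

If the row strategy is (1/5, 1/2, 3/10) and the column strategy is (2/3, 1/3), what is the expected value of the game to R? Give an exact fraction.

53/30

Against (2/3, 1/3), each row's expected payoff is s1: 11/3; s2: 5/3; s3: 2/3.
Taking the (1/5, 1/2, 3/10)-weighted average: (1/5)·(11/3) + (1/2)·(5/3) + (3/10)·(2/3) = 53/30.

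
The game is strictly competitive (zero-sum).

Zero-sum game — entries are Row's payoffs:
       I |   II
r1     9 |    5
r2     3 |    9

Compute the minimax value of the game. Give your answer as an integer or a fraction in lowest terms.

33/5

Row minima are 5 and 3, so Row's maximin is 5; column maxima are 9 and 9, so Column's minimax is 9. These differ, so the equilibrium is in mixed strategies.
Let Row play r1 with probability p. Column is indifferent when 9p + 3(1−p) = 5p + 9(1−p), giving p = 3/5.
Let Column play I with probability q. Row is indifferent when 9q + 5(1−q) = 3q + 9(1−q), giving q = 2/5.
The value is 9·(2/5) + (5)·(3/5) = 33/5.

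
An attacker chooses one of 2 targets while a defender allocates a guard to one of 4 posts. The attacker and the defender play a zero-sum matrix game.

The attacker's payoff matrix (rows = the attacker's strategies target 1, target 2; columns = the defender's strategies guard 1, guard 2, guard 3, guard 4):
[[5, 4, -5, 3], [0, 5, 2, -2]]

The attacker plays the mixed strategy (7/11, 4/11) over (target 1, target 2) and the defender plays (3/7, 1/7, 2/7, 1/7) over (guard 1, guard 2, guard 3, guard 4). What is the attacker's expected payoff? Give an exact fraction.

Against (3/7, 1/7, 2/7, 1/7), each row's expected payoff is target 1: 12/7; target 2: 1.
Taking the (7/11, 4/11)-weighted average: (7/11)·(12/7) + (4/11)·(1) = 16/11.

16/11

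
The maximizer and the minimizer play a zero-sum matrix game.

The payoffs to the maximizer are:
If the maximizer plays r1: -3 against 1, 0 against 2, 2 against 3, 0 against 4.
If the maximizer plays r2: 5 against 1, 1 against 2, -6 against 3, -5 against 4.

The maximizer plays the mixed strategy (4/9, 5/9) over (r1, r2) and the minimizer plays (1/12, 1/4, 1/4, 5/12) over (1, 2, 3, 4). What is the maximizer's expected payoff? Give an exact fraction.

-163/108

Against (1/12, 1/4, 1/4, 5/12), each row's expected payoff is r1: 1/4; r2: -35/12.
Taking the (4/9, 5/9)-weighted average: (4/9)·(1/4) + (5/9)·(-35/12) = -163/108.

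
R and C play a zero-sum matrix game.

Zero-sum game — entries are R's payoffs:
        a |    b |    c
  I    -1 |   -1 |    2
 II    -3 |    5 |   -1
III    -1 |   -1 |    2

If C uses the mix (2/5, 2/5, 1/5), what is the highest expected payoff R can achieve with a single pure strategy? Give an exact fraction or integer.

I: (-1)·(2/5) + (-1)·(2/5) + (2)·(1/5) = -2/5.
II: (-3)·(2/5) + (5)·(2/5) + (-1)·(1/5) = 3/5.
III: (-1)·(2/5) + (-1)·(2/5) + (2)·(1/5) = -2/5.
The best pure response is II with expected payoff 3/5.

3/5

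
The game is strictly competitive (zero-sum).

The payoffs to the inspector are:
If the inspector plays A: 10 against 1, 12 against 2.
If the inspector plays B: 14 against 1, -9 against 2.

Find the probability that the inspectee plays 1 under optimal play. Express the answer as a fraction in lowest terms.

21/25

Row minima are 10 and -9, so the inspector's maximin is 10; column maxima are 14 and 12, so the inspectee's minimax is 12. These differ, so the equilibrium is in mixed strategies.
Let the inspectee play 1 with probability q. The inspector is indifferent when 10q + 12(1−q) = 14q − 9(1−q), giving q = 21/25.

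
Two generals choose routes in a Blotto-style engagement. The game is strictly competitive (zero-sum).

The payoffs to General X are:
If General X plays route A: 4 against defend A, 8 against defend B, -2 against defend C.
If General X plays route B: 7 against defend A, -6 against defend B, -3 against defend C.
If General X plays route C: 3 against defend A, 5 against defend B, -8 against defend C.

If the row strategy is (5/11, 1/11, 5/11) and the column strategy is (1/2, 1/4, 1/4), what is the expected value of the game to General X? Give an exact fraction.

Against (1/2, 1/4, 1/4), each row's expected payoff is route A: 7/2; route B: 5/4; route C: 3/4.
Taking the (5/11, 1/11, 5/11)-weighted average: (5/11)·(7/2) + (1/11)·(5/4) + (5/11)·(3/4) = 45/22.

45/22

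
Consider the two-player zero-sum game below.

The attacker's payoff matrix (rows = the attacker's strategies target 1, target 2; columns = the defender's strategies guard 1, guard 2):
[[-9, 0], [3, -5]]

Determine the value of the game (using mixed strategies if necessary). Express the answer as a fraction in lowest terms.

Row minima are -9 and -5, so the attacker's maximin is -5; column maxima are 3 and 0, so the defender's minimax is 0. These differ, so the equilibrium is in mixed strategies.
Let the attacker play target 1 with probability p. The defender is indifferent when −9p + 3(1−p) = −5(1−p), giving p = 8/17.
Let the defender play guard 1 with probability q. The attacker is indifferent when −9q = 3q − 5(1−q), giving q = 5/17.
The value is -9·(5/17) + (0)·(12/17) = -45/17.

-45/17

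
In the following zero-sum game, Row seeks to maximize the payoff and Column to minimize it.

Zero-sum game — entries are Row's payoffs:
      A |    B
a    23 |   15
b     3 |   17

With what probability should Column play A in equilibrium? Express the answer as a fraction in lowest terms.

1/11

Row minima are 15 and 3, so Row's maximin is 15; column maxima are 23 and 17, so Column's minimax is 17. These differ, so the equilibrium is in mixed strategies.
Let Column play A with probability q. Row is indifferent when 23q + 15(1−q) = 3q + 17(1−q), giving q = 1/11.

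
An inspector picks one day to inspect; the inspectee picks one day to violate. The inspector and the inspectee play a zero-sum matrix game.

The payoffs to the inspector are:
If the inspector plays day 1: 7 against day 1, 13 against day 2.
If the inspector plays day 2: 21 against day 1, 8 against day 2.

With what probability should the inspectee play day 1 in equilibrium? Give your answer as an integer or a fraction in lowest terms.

5/19

Row minima are 7 and 8, so the inspector's maximin is 8; column maxima are 21 and 13, so the inspectee's minimax is 13. These differ, so the equilibrium is in mixed strategies.
Let the inspectee play day 1 with probability q. The inspector is indifferent when 7q + 13(1−q) = 21q + 8(1−q), giving q = 5/19.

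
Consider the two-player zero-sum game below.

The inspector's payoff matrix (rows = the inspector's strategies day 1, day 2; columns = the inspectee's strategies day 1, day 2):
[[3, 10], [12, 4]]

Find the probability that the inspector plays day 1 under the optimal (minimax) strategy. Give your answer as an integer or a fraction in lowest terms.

8/15

Row minima are 3 and 4, so the inspector's maximin is 4; column maxima are 12 and 10, so the inspectee's minimax is 10. These differ, so the equilibrium is in mixed strategies.
Let the inspector play day 1 with probability p. The inspectee is indifferent when 3p + 12(1−p) = 10p + 4(1−p), giving p = 8/15.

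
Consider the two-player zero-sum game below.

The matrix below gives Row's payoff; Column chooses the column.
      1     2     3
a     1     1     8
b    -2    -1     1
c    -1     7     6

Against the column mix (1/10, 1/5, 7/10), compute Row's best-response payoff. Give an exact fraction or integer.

a: (1)·(1/10) + (1)·(1/5) + (8)·(7/10) = 59/10.
b: (-2)·(1/10) + (-1)·(1/5) + (1)·(7/10) = 3/10.
c: (-1)·(1/10) + (7)·(1/5) + (6)·(7/10) = 11/2.
The best pure response is a with expected payoff 59/10.

59/10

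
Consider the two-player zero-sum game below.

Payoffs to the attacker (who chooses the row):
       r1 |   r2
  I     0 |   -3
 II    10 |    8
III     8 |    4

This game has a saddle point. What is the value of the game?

Row minima: -3, 8, 4 → the attacker's maximin is 8.
Column maxima: 10, 8 → the defender's minimax is 8.
They coincide at (II, r2), so the value is 8.

8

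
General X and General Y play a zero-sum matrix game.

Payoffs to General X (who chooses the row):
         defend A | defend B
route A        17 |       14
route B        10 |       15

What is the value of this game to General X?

115/8

Row minima are 14 and 10, so General X's maximin is 14; column maxima are 17 and 15, so General Y's minimax is 15. These differ, so the equilibrium is in mixed strategies.
Let General X play route A with probability p. General Y is indifferent when 17p + 10(1−p) = 14p + 15(1−p), giving p = 5/8.
Let General Y play defend A with probability q. General X is indifferent when 17q + 14(1−q) = 10q + 15(1−q), giving q = 1/8.
The value is 17·(1/8) + (14)·(7/8) = 115/8.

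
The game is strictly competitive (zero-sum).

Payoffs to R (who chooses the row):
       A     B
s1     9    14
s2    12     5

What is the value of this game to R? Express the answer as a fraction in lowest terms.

41/4

Row minima are 9 and 5, so R's maximin is 9; column maxima are 12 and 14, so C's minimax is 12. These differ, so the equilibrium is in mixed strategies.
Let R play s1 with probability p. C is indifferent when 9p + 12(1−p) = 14p + 5(1−p), giving p = 7/12.
Let C play A with probability q. R is indifferent when 9q + 14(1−q) = 12q + 5(1−q), giving q = 3/4.
The value is 9·(3/4) + (14)·(1/4) = 41/4.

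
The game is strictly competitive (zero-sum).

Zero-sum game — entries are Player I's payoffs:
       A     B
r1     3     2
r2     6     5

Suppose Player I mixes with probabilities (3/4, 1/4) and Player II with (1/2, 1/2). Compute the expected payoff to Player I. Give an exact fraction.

13/4

Against (1/2, 1/2), each row's expected payoff is r1: 5/2; r2: 11/2.
Taking the (3/4, 1/4)-weighted average: (3/4)·(5/2) + (1/4)·(11/2) = 13/4.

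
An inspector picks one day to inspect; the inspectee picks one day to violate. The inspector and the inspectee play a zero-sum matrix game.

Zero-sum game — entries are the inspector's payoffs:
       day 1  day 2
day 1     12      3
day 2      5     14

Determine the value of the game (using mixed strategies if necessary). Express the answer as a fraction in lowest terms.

Row minima are 3 and 5, so the inspector's maximin is 5; column maxima are 12 and 14, so the inspectee's minimax is 12. These differ, so the equilibrium is in mixed strategies.
Let the inspector play day 1 with probability p. The inspectee is indifferent when 12p + 5(1−p) = 3p + 14(1−p), giving p = 1/2.
Let the inspectee play day 1 with probability q. The inspector is indifferent when 12q + 3(1−q) = 5q + 14(1−q), giving q = 11/18.
The value is 12·(11/18) + (3)·(7/18) = 17/2.

17/2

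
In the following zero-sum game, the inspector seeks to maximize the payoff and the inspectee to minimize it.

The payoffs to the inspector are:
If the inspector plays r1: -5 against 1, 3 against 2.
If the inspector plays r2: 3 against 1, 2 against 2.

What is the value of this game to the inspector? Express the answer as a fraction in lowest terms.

Row minima are -5 and 2, so the inspector's maximin is 2; column maxima are 3 and 3, so the inspectee's minimax is 3. These differ, so the equilibrium is in mixed strategies.
Let the inspector play r1 with probability p. The inspectee is indifferent when −5p + 3(1−p) = 3p + 2(1−p), giving p = 1/9.
Let the inspectee play 1 with probability q. The inspector is indifferent when −5q + 3(1−q) = 3q + 2(1−q), giving q = 1/9.
The value is -5·(1/9) + (3)·(8/9) = 19/9.

19/9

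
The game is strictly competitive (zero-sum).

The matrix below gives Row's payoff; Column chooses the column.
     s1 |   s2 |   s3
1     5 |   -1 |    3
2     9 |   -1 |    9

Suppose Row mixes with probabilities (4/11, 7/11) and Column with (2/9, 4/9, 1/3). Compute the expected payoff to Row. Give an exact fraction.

Against (2/9, 4/9, 1/3), each row's expected payoff is 1: 5/3; 2: 41/9.
Taking the (4/11, 7/11)-weighted average: (4/11)·(5/3) + (7/11)·(41/9) = 347/99.

347/99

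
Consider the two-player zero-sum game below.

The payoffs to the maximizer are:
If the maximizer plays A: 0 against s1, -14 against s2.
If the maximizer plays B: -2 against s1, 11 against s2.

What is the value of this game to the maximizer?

-28/27

Row minima are -14 and -2, so the maximizer's maximin is -2; column maxima are 0 and 11, so the minimizer's minimax is 0. These differ, so the equilibrium is in mixed strategies.
Let the maximizer play A with probability p. The minimizer is indifferent when −2(1−p) = −14p + 11(1−p), giving p = 13/27.
Let the minimizer play s1 with probability q. The maximizer is indifferent when −14(1−q) = −2q + 11(1−q), giving q = 25/27.
The value is 0·(25/27) + (-14)·(2/27) = -28/27.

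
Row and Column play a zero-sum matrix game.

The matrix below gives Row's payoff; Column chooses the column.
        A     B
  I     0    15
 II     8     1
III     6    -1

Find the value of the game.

60/11

Row III is strictly dominated by row II, so Row never plays it.
The remaining 2×2 game on (I, II) × (A, B) has no saddle point. Let Row play I with probability p; indifference gives 8(1−p) = 15p + (1−p), so p = 7/22.
Similarly Column's optimal q on A is 7/11, and the value is 0·(7/11) + (15)·(4/11) = 60/11.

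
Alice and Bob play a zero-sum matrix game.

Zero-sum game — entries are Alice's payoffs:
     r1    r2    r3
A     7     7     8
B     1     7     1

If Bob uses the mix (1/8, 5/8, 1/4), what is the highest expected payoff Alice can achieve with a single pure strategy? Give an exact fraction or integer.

A: (7)·(1/8) + (7)·(5/8) + (8)·(1/4) = 29/4.
B: (1)·(1/8) + (7)·(5/8) + (1)·(1/4) = 19/4.
The best pure response is A with expected payoff 29/4.

29/4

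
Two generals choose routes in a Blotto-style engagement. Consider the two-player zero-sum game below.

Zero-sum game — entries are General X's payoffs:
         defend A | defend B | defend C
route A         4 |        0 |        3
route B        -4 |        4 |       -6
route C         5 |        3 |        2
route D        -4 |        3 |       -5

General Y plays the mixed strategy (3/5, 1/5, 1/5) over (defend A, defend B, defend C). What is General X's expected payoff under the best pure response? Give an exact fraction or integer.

route A: (4)·(3/5) + (0)·(1/5) + (3)·(1/5) = 3.
route B: (-4)·(3/5) + (4)·(1/5) + (-6)·(1/5) = -14/5.
route C: (5)·(3/5) + (3)·(1/5) + (2)·(1/5) = 4.
route D: (-4)·(3/5) + (3)·(1/5) + (-5)·(1/5) = -14/5.
The best pure response is route C with expected payoff 4.

4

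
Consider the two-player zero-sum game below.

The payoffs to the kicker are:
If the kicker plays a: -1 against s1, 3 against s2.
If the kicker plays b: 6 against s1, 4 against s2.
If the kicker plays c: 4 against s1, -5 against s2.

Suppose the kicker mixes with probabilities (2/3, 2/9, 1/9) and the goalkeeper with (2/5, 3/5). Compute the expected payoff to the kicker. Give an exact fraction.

83/45

Against (2/5, 3/5), each row's expected payoff is a: 7/5; b: 24/5; c: -7/5.
Taking the (2/3, 2/9, 1/9)-weighted average: (2/3)·(7/5) + (2/9)·(24/5) + (1/9)·(-7/5) = 83/45.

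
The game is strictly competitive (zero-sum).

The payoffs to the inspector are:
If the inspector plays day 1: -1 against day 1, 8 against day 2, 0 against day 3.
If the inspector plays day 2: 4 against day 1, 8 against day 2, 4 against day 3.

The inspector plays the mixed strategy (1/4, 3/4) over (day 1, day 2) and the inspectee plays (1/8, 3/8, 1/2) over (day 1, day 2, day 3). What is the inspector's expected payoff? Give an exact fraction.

Against (1/8, 3/8, 1/2), each row's expected payoff is day 1: 23/8; day 2: 11/2.
Taking the (1/4, 3/4)-weighted average: (1/4)·(23/8) + (3/4)·(11/2) = 155/32.

155/32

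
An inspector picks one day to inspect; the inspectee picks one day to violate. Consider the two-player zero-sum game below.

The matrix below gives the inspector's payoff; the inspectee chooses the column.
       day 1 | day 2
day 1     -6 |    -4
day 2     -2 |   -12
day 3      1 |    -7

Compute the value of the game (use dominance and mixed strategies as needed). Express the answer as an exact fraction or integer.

-23/5

Row day 2 is strictly dominated by row day 3, so the inspector never plays it.
The remaining 2×2 game on (day 1, day 3) × (day 1, day 2) has no saddle point. Let the inspector play day 1 with probability p; indifference gives −6p + (1−p) = −4p − 7(1−p), so p = 4/5.
Similarly the inspectee's optimal q on day 1 is 3/10, and the value is -6·(3/10) + (-4)·(7/10) = -23/5.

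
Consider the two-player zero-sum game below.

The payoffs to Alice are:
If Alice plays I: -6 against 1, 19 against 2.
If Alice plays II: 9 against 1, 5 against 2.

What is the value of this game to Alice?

Row minima are -6 and 5, so Alice's maximin is 5; column maxima are 9 and 19, so Bob's minimax is 9. These differ, so the equilibrium is in mixed strategies.
Let Alice play I with probability p. Bob is indifferent when −6p + 9(1−p) = 19p + 5(1−p), giving p = 4/29.
Let Bob play 1 with probability q. Alice is indifferent when −6q + 19(1−q) = 9q + 5(1−q), giving q = 14/29.
The value is -6·(14/29) + (19)·(15/29) = 201/29.

201/29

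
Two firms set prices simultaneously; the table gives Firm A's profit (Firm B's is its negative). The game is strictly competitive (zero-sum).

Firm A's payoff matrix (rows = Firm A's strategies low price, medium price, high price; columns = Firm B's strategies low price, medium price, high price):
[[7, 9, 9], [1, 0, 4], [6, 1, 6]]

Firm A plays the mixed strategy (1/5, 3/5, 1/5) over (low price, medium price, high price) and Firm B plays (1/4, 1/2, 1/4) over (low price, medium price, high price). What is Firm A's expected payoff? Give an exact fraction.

Against (1/4, 1/2, 1/4), each row's expected payoff is low price: 17/2; medium price: 5/4; high price: 7/2.
Taking the (1/5, 3/5, 1/5)-weighted average: (1/5)·(17/2) + (3/5)·(5/4) + (1/5)·(7/2) = 63/20.

63/20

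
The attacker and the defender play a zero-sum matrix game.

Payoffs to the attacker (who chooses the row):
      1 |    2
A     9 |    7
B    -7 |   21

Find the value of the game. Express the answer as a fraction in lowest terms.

119/15

Row minima are 7 and -7, so the attacker's maximin is 7; column maxima are 9 and 21, so the defender's minimax is 9. These differ, so the equilibrium is in mixed strategies.
Let the attacker play A with probability p. The defender is indifferent when 9p − 7(1−p) = 7p + 21(1−p), giving p = 14/15.
Let the defender play 1 with probability q. The attacker is indifferent when 9q + 7(1−q) = −7q + 21(1−q), giving q = 7/15.
The value is 9·(7/15) + (7)·(8/15) = 119/15.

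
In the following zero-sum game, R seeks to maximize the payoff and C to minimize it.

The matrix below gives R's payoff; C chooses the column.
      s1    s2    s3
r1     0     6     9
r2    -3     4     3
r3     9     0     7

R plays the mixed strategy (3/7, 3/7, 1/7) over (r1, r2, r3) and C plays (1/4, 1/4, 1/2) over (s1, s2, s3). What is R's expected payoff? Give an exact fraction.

Against (1/4, 1/4, 1/2), each row's expected payoff is r1: 6; r2: 7/4; r3: 23/4.
Taking the (3/7, 3/7, 1/7)-weighted average: (3/7)·(6) + (3/7)·(7/4) + (1/7)·(23/4) = 29/7.

29/7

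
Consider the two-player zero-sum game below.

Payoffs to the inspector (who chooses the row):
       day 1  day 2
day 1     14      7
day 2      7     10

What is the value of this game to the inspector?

91/10

Row minima are 7 and 7, so the inspector's maximin is 7; column maxima are 14 and 10, so the inspectee's minimax is 10. These differ, so the equilibrium is in mixed strategies.
Let the inspector play day 1 with probability p. The inspectee is indifferent when 14p + 7(1−p) = 7p + 10(1−p), giving p = 3/10.
Let the inspectee play day 1 with probability q. The inspector is indifferent when 14q + 7(1−q) = 7q + 10(1−q), giving q = 3/10.
The value is 14·(3/10) + (7)·(7/10) = 91/10.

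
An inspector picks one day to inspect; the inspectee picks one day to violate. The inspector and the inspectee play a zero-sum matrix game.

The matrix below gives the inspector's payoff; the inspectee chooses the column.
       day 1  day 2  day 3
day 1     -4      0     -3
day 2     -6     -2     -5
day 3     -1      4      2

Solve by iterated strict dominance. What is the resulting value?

-1

Row day 1 is strictly dominated by row day 3 (-1>-4, 4>0, 2>-3); eliminate day 1.
Row day 2 is strictly dominated by row day 3 (-1>-6, 4>-2, 2>-5); eliminate day 2.
Column day 2 is strictly dominated by day 1 for the inspectee (-1<4); eliminate day 2.
Column day 3 is strictly dominated by day 1 for the inspectee (-1<2); eliminate day 3.
Only (day 3, day 1) remains, with payoff -1.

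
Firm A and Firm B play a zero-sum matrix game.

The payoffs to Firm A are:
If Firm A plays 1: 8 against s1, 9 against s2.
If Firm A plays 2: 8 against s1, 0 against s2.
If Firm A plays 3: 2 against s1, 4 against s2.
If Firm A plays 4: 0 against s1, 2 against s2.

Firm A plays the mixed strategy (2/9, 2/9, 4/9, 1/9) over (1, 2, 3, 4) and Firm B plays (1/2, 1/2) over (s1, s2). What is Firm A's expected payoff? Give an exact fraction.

38/9

Against (1/2, 1/2), each row's expected payoff is 1: 17/2; 2: 4; 3: 3; 4: 1.
Taking the (2/9, 2/9, 4/9, 1/9)-weighted average: (2/9)·(17/2) + (2/9)·(4) + (4/9)·(3) + (1/9)·(1) = 38/9.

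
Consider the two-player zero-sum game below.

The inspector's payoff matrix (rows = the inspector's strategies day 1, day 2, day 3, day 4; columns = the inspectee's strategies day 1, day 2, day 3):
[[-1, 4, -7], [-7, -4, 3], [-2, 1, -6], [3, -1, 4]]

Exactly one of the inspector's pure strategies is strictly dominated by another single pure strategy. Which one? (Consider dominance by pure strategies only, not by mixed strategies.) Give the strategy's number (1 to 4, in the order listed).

Compare day 2 with day 4: 3 > -7, -1 > -4, 4 > 3.
So day 4 strictly dominates day 2 for the inspector; day 2 is strictly dominated.

2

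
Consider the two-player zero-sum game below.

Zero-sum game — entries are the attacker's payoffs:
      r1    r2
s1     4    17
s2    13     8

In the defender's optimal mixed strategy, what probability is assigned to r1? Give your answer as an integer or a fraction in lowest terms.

Row minima are 4 and 8, so the attacker's maximin is 8; column maxima are 13 and 17, so the defender's minimax is 13. These differ, so the equilibrium is in mixed strategies.
Let the defender play r1 with probability q. The attacker is indifferent when 4q + 17(1−q) = 13q + 8(1−q), giving q = 1/2.

1/2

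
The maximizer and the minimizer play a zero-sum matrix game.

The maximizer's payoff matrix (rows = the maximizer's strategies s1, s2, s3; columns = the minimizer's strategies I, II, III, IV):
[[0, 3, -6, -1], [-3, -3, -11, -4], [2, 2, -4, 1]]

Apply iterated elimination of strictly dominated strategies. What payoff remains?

-4

Row s2 is strictly dominated by row s1 (0>-3, 3>-3, -6>-11, -1>-4); eliminate s2.
Column I is strictly dominated by III for the minimizer (-6<0, -4<2); eliminate I.
Column II is strictly dominated by III for the minimizer (-6<3, -4<2); eliminate II.
Row s1 is strictly dominated by row s3 (-4>-6, 1>-1); eliminate s1.
Column IV is strictly dominated by III for the minimizer (-4<1); eliminate IV.
Only (s3, III) remains, with payoff -4.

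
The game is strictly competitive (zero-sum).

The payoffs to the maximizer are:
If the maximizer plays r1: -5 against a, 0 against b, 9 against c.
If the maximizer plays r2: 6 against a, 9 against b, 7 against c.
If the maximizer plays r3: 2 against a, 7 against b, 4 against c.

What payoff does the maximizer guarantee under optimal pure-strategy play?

6

Row minima: -5, 6, 2 → the maximizer's maximin is 6.
Column maxima: 6, 9, 9 → the minimizer's minimax is 6.
They coincide at (r2, a), so the value is 6.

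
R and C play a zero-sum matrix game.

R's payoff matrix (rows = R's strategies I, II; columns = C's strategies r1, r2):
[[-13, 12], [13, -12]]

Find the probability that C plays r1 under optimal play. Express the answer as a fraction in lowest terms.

12/25

Row minima are -13 and -12, so R's maximin is -12; column maxima are 13 and 12, so C's minimax is 12. These differ, so the equilibrium is in mixed strategies.
Let C play r1 with probability q. R is indifferent when −13q + 12(1−q) = 13q − 12(1−q), giving q = 12/25.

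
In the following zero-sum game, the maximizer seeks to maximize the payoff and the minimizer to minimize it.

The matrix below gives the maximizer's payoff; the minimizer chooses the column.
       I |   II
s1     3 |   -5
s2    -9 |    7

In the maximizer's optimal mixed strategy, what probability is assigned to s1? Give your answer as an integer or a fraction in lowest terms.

Row minima are -5 and -9, so the maximizer's maximin is -5; column maxima are 3 and 7, so the minimizer's minimax is 3. These differ, so the equilibrium is in mixed strategies.
Let the maximizer play s1 with probability p. The minimizer is indifferent when 3p − 9(1−p) = −5p + 7(1−p), giving p = 2/3.

2/3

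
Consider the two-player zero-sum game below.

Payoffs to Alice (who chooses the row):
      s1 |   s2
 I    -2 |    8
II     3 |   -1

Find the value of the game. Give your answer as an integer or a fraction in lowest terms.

Row minima are -2 and -1, so Alice's maximin is -1; column maxima are 3 and 8, so Bob's minimax is 3. These differ, so the equilibrium is in mixed strategies.
Let Alice play I with probability p. Bob is indifferent when −2p + 3(1−p) = 8p − (1−p), giving p = 2/7.
Let Bob play s1 with probability q. Alice is indifferent when −2q + 8(1−q) = 3q − (1−q), giving q = 9/14.
The value is -2·(9/14) + (8)·(5/14) = 11/7.

11/7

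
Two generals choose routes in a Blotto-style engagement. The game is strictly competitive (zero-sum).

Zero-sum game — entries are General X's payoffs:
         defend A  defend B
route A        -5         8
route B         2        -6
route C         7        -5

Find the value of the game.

31/25

Row route B is strictly dominated by row route C, so General X never plays it.
The remaining 2×2 game on (route A, route C) × (defend A, defend B) has no saddle point. Let General X play route A with probability p; indifference gives −5p + 7(1−p) = 8p − 5(1−p), so p = 12/25.
Similarly General Y's optimal q on defend A is 13/25, and the value is -5·(13/25) + (8)·(12/25) = 31/25.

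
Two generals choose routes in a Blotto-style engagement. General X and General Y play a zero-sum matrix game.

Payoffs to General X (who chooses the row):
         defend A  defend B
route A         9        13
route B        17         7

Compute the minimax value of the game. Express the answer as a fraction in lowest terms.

79/7

Row minima are 9 and 7, so General X's maximin is 9; column maxima are 17 and 13, so General Y's minimax is 13. These differ, so the equilibrium is in mixed strategies.
Let General X play route A with probability p. General Y is indifferent when 9p + 17(1−p) = 13p + 7(1−p), giving p = 5/7.
Let General Y play defend A with probability q. General X is indifferent when 9q + 13(1−q) = 17q + 7(1−q), giving q = 3/7.
The value is 9·(3/7) + (13)·(4/7) = 79/7.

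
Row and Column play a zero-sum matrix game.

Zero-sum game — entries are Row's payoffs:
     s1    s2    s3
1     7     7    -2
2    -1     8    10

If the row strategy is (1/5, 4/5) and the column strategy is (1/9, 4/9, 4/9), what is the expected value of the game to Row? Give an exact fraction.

311/45

Against (1/9, 4/9, 4/9), each row's expected payoff is 1: 3; 2: 71/9.
Taking the (1/5, 4/5)-weighted average: (1/5)·(3) + (4/5)·(71/9) = 311/45.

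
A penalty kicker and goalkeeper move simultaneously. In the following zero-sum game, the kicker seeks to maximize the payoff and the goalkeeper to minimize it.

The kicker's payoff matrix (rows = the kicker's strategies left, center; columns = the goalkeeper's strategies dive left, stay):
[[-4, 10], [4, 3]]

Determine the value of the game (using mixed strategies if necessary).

Row minima are -4 and 3, so the kicker's maximin is 3; column maxima are 4 and 10, so the goalkeeper's minimax is 4. These differ, so the equilibrium is in mixed strategies.
Let the kicker play left with probability p. The goalkeeper is indifferent when −4p + 4(1−p) = 10p + 3(1−p), giving p = 1/15.
Let the goalkeeper play dive left with probability q. The kicker is indifferent when −4q + 10(1−q) = 4q + 3(1−q), giving q = 7/15.
The value is -4·(7/15) + (10)·(8/15) = 52/15.

52/15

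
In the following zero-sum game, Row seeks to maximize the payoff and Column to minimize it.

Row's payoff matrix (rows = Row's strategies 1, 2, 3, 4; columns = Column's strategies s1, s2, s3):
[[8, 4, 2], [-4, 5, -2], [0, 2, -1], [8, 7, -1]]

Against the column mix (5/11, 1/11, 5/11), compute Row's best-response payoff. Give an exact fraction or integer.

1: (8)·(5/11) + (4)·(1/11) + (2)·(5/11) = 54/11.
2: (-4)·(5/11) + (5)·(1/11) + (-2)·(5/11) = -25/11.
3: (0)·(5/11) + (2)·(1/11) + (-1)·(5/11) = -3/11.
4: (8)·(5/11) + (7)·(1/11) + (-1)·(5/11) = 42/11.
The best pure response is 1 with expected payoff 54/11.

54/11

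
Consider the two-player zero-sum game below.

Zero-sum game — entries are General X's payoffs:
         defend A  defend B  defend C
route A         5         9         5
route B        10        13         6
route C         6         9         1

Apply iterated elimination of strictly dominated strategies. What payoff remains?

Row route C is strictly dominated by row route B (10>6, 13>9, 6>1); eliminate route C.
Column defend B is strictly dominated by defend A for General Y (5<9, 10<13); eliminate defend B.
Row route A is strictly dominated by row route B (10>5, 6>5); eliminate route A.
Column defend A is strictly dominated by defend C for General Y (6<10); eliminate defend A.
Only (route B, defend C) remains, with payoff 6.

6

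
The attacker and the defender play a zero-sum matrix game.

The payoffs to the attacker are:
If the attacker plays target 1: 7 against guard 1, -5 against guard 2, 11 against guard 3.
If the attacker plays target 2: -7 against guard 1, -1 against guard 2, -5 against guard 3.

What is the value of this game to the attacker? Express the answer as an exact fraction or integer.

-7/3

Column guard 3 is strictly dominated by guard 1 for the defender (it gives the attacker more in every row).
The remaining 2×2 game on (target 1, target 2) × (guard 1, guard 2) has no saddle point. Let the attacker play target 1 with probability p; indifference gives 7p − 7(1−p) = −5p − (1−p), so p = 1/3.
Similarly the defender's optimal q on guard 1 is 2/9, and the value is 7·(2/9) + (-5)·(7/9) = -7/3.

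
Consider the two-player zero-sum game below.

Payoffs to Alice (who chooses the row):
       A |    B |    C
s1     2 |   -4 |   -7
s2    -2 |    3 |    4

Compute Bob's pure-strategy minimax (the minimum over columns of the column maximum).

The worst case (largest entry) in each column is A: 2, B: 3, C: 4.
The best (smallest) of these is 2.

2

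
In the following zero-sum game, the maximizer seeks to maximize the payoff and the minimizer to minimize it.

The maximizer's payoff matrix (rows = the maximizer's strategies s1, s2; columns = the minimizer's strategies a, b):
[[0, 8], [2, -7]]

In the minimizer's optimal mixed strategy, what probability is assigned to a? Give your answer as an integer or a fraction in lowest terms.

Row minima are 0 and -7, so the maximizer's maximin is 0; column maxima are 2 and 8, so the minimizer's minimax is 2. These differ, so the equilibrium is in mixed strategies.
Let the minimizer play a with probability q. The maximizer is indifferent when 8(1−q) = 2q − 7(1−q), giving q = 15/17.

15/17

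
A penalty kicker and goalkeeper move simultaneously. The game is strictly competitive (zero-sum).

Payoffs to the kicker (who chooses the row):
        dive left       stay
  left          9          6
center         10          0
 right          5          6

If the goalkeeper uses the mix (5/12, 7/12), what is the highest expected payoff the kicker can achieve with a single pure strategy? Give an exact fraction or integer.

29/4

left: (9)·(5/12) + (6)·(7/12) = 29/4.
center: (10)·(5/12) + (0)·(7/12) = 25/6.
right: (5)·(5/12) + (6)·(7/12) = 67/12.
The best pure response is left with expected payoff 29/4.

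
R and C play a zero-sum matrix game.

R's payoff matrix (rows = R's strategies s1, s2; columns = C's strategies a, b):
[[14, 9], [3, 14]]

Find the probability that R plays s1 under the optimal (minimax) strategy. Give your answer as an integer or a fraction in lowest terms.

Row minima are 9 and 3, so R's maximin is 9; column maxima are 14 and 14, so C's minimax is 14. These differ, so the equilibrium is in mixed strategies.
Let R play s1 with probability p. C is indifferent when 14p + 3(1−p) = 9p + 14(1−p), giving p = 11/16.

11/16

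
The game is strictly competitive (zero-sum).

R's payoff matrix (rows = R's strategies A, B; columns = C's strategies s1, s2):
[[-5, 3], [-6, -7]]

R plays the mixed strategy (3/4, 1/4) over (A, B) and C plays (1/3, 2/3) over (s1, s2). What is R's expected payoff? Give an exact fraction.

Against (1/3, 2/3), each row's expected payoff is A: 1/3; B: -20/3.
Taking the (3/4, 1/4)-weighted average: (3/4)·(1/3) + (1/4)·(-20/3) = -17/12.

-17/12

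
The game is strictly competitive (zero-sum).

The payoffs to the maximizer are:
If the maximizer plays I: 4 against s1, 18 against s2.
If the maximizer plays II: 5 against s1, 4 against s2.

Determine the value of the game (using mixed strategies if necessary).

74/15

Row minima are 4 and 4, so the maximizer's maximin is 4; column maxima are 5 and 18, so the minimizer's minimax is 5. These differ, so the equilibrium is in mixed strategies.
Let the maximizer play I with probability p. The minimizer is indifferent when 4p + 5(1−p) = 18p + 4(1−p), giving p = 1/15.
Let the minimizer play s1 with probability q. The maximizer is indifferent when 4q + 18(1−q) = 5q + 4(1−q), giving q = 14/15.
The value is 4·(14/15) + (18)·(1/15) = 74/15.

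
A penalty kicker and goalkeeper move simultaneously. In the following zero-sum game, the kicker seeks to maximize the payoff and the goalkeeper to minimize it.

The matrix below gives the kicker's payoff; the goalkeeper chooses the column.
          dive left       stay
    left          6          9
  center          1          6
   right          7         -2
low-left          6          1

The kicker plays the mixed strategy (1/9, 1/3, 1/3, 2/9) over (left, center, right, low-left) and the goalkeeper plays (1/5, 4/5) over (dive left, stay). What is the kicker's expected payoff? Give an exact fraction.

Against (1/5, 4/5), each row's expected payoff is left: 42/5; center: 5; right: -1/5; low-left: 2.
Taking the (1/9, 1/3, 1/3, 2/9)-weighted average: (1/9)·(42/5) + (1/3)·(5) + (1/3)·(-1/5) + (2/9)·(2) = 134/45.

134/45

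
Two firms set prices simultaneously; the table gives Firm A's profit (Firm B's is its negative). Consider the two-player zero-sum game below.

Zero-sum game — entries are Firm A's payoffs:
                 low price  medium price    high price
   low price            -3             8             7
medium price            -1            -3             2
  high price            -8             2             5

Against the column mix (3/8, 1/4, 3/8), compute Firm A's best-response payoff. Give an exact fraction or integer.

low price: (-3)·(3/8) + (8)·(1/4) + (7)·(3/8) = 7/2.
medium price: (-1)·(3/8) + (-3)·(1/4) + (2)·(3/8) = -3/8.
high price: (-8)·(3/8) + (2)·(1/4) + (5)·(3/8) = -5/8.
The best pure response is low price with expected payoff 7/2.

7/2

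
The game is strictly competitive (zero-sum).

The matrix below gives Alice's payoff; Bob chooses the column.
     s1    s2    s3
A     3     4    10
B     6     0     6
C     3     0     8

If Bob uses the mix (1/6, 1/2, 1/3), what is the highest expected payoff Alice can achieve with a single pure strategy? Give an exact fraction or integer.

A: (3)·(1/6) + (4)·(1/2) + (10)·(1/3) = 35/6.
B: (6)·(1/6) + (0)·(1/2) + (6)·(1/3) = 3.
C: (3)·(1/6) + (0)·(1/2) + (8)·(1/3) = 19/6.
The best pure response is A with expected payoff 35/6.

35/6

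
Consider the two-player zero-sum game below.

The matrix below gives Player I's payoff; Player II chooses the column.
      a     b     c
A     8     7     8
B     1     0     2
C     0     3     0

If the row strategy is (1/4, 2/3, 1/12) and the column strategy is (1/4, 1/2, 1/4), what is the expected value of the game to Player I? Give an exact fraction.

5/2

Against (1/4, 1/2, 1/4), each row's expected payoff is A: 15/2; B: 3/4; C: 3/2.
Taking the (1/4, 2/3, 1/12)-weighted average: (1/4)·(15/2) + (2/3)·(3/4) + (1/12)·(3/2) = 5/2.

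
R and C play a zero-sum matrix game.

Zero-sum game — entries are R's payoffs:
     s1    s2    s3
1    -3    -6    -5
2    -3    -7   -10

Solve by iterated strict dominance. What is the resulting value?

Column s1 is strictly dominated by s2 for C (-6<-3, -7<-3); eliminate s1.
Row 2 is strictly dominated by row 1 (-6>-7, -5>-10); eliminate 2.
Column s3 is strictly dominated by s2 for C (-6<-5); eliminate s3.
Only (1, s2) remains, with payoff -6.

-6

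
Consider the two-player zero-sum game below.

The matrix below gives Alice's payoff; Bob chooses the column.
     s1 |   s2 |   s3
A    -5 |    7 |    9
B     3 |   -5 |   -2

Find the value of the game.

Column s3 is strictly dominated by s2 for Bob (it gives Alice more in every row).
The remaining 2×2 game on (A, B) × (s1, s2) has no saddle point. Let Alice play A with probability p; indifference gives −5p + 3(1−p) = 7p − 5(1−p), so p = 2/5.
Similarly Bob's optimal q on s1 is 3/5, and the value is -5·(3/5) + (7)·(2/5) = -1/5.

-1/5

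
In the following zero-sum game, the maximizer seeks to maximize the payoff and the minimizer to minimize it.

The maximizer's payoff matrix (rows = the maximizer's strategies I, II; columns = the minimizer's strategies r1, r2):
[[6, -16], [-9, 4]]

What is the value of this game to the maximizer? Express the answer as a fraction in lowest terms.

-24/7

Row minima are -16 and -9, so the maximizer's maximin is -9; column maxima are 6 and 4, so the minimizer's minimax is 4. These differ, so the equilibrium is in mixed strategies.
Let the maximizer play I with probability p. The minimizer is indifferent when 6p − 9(1−p) = −16p + 4(1−p), giving p = 13/35.
Let the minimizer play r1 with probability q. The maximizer is indifferent when 6q − 16(1−q) = −9q + 4(1−q), giving q = 4/7.
The value is 6·(4/7) + (-16)·(3/7) = -24/7.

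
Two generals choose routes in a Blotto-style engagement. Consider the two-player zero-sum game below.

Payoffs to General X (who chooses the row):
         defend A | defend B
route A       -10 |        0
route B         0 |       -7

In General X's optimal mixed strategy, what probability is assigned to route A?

Row minima are -10 and -7, so General X's maximin is -7; column maxima are 0 and 0, so General Y's minimax is 0. These differ, so the equilibrium is in mixed strategies.
Let General X play route A with probability p. General Y is indifferent when −10p = −7(1−p), giving p = 7/17.

7/17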